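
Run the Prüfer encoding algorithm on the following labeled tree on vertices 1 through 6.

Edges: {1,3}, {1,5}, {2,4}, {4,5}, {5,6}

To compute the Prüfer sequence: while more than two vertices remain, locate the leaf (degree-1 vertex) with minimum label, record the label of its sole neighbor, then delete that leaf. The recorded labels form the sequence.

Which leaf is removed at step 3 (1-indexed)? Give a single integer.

Answer: 1

Derivation:
Step 1: current leaves = {2,3,6}. Remove leaf 2 (neighbor: 4).
Step 2: current leaves = {3,4,6}. Remove leaf 3 (neighbor: 1).
Step 3: current leaves = {1,4,6}. Remove leaf 1 (neighbor: 5).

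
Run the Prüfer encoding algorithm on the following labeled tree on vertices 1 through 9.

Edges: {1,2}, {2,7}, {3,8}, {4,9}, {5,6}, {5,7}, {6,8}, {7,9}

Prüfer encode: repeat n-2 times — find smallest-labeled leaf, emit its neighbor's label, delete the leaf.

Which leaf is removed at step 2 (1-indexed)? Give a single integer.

Step 1: current leaves = {1,3,4}. Remove leaf 1 (neighbor: 2).
Step 2: current leaves = {2,3,4}. Remove leaf 2 (neighbor: 7).

Answer: 2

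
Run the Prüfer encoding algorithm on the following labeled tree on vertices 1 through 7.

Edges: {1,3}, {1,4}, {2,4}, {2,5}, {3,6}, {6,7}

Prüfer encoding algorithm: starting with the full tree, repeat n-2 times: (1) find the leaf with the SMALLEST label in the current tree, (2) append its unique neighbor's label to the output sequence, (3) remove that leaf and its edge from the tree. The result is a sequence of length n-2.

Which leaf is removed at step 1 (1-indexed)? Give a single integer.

Answer: 5

Derivation:
Step 1: current leaves = {5,7}. Remove leaf 5 (neighbor: 2).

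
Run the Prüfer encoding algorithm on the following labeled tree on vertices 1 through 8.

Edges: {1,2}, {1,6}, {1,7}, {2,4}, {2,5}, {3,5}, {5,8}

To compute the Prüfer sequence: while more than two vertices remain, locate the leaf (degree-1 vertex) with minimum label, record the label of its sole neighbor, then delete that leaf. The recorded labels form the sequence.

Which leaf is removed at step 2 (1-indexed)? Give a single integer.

Answer: 4

Derivation:
Step 1: current leaves = {3,4,6,7,8}. Remove leaf 3 (neighbor: 5).
Step 2: current leaves = {4,6,7,8}. Remove leaf 4 (neighbor: 2).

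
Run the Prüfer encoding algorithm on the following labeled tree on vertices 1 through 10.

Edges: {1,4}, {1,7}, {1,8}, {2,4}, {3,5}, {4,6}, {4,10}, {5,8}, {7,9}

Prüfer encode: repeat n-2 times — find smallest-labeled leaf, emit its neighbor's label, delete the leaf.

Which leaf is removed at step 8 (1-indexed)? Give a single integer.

Step 1: current leaves = {2,3,6,9,10}. Remove leaf 2 (neighbor: 4).
Step 2: current leaves = {3,6,9,10}. Remove leaf 3 (neighbor: 5).
Step 3: current leaves = {5,6,9,10}. Remove leaf 5 (neighbor: 8).
Step 4: current leaves = {6,8,9,10}. Remove leaf 6 (neighbor: 4).
Step 5: current leaves = {8,9,10}. Remove leaf 8 (neighbor: 1).
Step 6: current leaves = {9,10}. Remove leaf 9 (neighbor: 7).
Step 7: current leaves = {7,10}. Remove leaf 7 (neighbor: 1).
Step 8: current leaves = {1,10}. Remove leaf 1 (neighbor: 4).

Answer: 1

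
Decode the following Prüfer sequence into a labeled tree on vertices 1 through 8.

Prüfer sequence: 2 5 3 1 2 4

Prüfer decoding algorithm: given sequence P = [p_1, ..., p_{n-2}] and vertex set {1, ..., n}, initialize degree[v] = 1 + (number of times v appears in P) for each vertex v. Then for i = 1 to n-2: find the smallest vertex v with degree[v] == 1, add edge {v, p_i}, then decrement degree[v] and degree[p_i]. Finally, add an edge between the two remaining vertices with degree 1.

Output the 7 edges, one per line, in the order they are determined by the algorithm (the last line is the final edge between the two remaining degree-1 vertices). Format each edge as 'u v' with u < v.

Answer: 2 6
5 7
3 5
1 3
1 2
2 4
4 8

Derivation:
Initial degrees: {1:2, 2:3, 3:2, 4:2, 5:2, 6:1, 7:1, 8:1}
Step 1: smallest deg-1 vertex = 6, p_1 = 2. Add edge {2,6}. Now deg[6]=0, deg[2]=2.
Step 2: smallest deg-1 vertex = 7, p_2 = 5. Add edge {5,7}. Now deg[7]=0, deg[5]=1.
Step 3: smallest deg-1 vertex = 5, p_3 = 3. Add edge {3,5}. Now deg[5]=0, deg[3]=1.
Step 4: smallest deg-1 vertex = 3, p_4 = 1. Add edge {1,3}. Now deg[3]=0, deg[1]=1.
Step 5: smallest deg-1 vertex = 1, p_5 = 2. Add edge {1,2}. Now deg[1]=0, deg[2]=1.
Step 6: smallest deg-1 vertex = 2, p_6 = 4. Add edge {2,4}. Now deg[2]=0, deg[4]=1.
Final: two remaining deg-1 vertices are 4, 8. Add edge {4,8}.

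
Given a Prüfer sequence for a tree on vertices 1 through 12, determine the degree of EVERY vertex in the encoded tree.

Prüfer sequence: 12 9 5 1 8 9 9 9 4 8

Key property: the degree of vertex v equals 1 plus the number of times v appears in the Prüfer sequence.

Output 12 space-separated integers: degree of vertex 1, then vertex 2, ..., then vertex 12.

p_1 = 12: count[12] becomes 1
p_2 = 9: count[9] becomes 1
p_3 = 5: count[5] becomes 1
p_4 = 1: count[1] becomes 1
p_5 = 8: count[8] becomes 1
p_6 = 9: count[9] becomes 2
p_7 = 9: count[9] becomes 3
p_8 = 9: count[9] becomes 4
p_9 = 4: count[4] becomes 1
p_10 = 8: count[8] becomes 2
Degrees (1 + count): deg[1]=1+1=2, deg[2]=1+0=1, deg[3]=1+0=1, deg[4]=1+1=2, deg[5]=1+1=2, deg[6]=1+0=1, deg[7]=1+0=1, deg[8]=1+2=3, deg[9]=1+4=5, deg[10]=1+0=1, deg[11]=1+0=1, deg[12]=1+1=2

Answer: 2 1 1 2 2 1 1 3 5 1 1 2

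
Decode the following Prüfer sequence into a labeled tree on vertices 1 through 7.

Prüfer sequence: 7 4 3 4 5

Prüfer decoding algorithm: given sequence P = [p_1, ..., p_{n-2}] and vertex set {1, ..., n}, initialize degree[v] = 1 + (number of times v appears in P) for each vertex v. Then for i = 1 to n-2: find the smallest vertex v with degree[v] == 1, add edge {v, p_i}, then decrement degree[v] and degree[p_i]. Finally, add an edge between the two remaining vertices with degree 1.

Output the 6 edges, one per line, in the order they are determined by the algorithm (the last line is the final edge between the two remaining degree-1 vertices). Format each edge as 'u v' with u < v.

Initial degrees: {1:1, 2:1, 3:2, 4:3, 5:2, 6:1, 7:2}
Step 1: smallest deg-1 vertex = 1, p_1 = 7. Add edge {1,7}. Now deg[1]=0, deg[7]=1.
Step 2: smallest deg-1 vertex = 2, p_2 = 4. Add edge {2,4}. Now deg[2]=0, deg[4]=2.
Step 3: smallest deg-1 vertex = 6, p_3 = 3. Add edge {3,6}. Now deg[6]=0, deg[3]=1.
Step 4: smallest deg-1 vertex = 3, p_4 = 4. Add edge {3,4}. Now deg[3]=0, deg[4]=1.
Step 5: smallest deg-1 vertex = 4, p_5 = 5. Add edge {4,5}. Now deg[4]=0, deg[5]=1.
Final: two remaining deg-1 vertices are 5, 7. Add edge {5,7}.

Answer: 1 7
2 4
3 6
3 4
4 5
5 7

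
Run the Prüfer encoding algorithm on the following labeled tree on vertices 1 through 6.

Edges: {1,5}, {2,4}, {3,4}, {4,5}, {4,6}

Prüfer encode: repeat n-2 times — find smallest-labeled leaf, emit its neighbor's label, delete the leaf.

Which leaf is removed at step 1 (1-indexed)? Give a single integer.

Answer: 1

Derivation:
Step 1: current leaves = {1,2,3,6}. Remove leaf 1 (neighbor: 5).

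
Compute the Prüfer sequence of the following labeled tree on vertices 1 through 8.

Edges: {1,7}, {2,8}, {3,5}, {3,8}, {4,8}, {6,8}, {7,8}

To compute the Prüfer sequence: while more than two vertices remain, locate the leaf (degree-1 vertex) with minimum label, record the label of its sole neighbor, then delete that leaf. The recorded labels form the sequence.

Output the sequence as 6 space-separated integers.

Answer: 7 8 8 3 8 8

Derivation:
Step 1: leaves = {1,2,4,5,6}. Remove smallest leaf 1, emit neighbor 7.
Step 2: leaves = {2,4,5,6,7}. Remove smallest leaf 2, emit neighbor 8.
Step 3: leaves = {4,5,6,7}. Remove smallest leaf 4, emit neighbor 8.
Step 4: leaves = {5,6,7}. Remove smallest leaf 5, emit neighbor 3.
Step 5: leaves = {3,6,7}. Remove smallest leaf 3, emit neighbor 8.
Step 6: leaves = {6,7}. Remove smallest leaf 6, emit neighbor 8.
Done: 2 vertices remain (7, 8). Sequence = [7 8 8 3 8 8]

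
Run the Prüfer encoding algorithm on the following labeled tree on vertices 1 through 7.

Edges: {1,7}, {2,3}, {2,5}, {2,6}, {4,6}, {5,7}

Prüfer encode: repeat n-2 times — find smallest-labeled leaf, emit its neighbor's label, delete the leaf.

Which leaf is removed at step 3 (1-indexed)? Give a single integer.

Step 1: current leaves = {1,3,4}. Remove leaf 1 (neighbor: 7).
Step 2: current leaves = {3,4,7}. Remove leaf 3 (neighbor: 2).
Step 3: current leaves = {4,7}. Remove leaf 4 (neighbor: 6).

Answer: 4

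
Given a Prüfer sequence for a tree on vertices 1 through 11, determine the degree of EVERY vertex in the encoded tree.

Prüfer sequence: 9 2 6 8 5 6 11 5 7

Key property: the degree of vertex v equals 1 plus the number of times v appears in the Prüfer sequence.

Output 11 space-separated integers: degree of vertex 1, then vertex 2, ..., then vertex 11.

p_1 = 9: count[9] becomes 1
p_2 = 2: count[2] becomes 1
p_3 = 6: count[6] becomes 1
p_4 = 8: count[8] becomes 1
p_5 = 5: count[5] becomes 1
p_6 = 6: count[6] becomes 2
p_7 = 11: count[11] becomes 1
p_8 = 5: count[5] becomes 2
p_9 = 7: count[7] becomes 1
Degrees (1 + count): deg[1]=1+0=1, deg[2]=1+1=2, deg[3]=1+0=1, deg[4]=1+0=1, deg[5]=1+2=3, deg[6]=1+2=3, deg[7]=1+1=2, deg[8]=1+1=2, deg[9]=1+1=2, deg[10]=1+0=1, deg[11]=1+1=2

Answer: 1 2 1 1 3 3 2 2 2 1 2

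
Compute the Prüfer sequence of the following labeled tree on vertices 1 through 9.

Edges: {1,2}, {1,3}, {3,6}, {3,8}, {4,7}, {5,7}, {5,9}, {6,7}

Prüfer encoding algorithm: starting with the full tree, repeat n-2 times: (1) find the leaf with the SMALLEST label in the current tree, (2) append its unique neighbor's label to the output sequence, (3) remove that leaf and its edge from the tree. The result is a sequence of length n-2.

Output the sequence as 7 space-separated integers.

Step 1: leaves = {2,4,8,9}. Remove smallest leaf 2, emit neighbor 1.
Step 2: leaves = {1,4,8,9}. Remove smallest leaf 1, emit neighbor 3.
Step 3: leaves = {4,8,9}. Remove smallest leaf 4, emit neighbor 7.
Step 4: leaves = {8,9}. Remove smallest leaf 8, emit neighbor 3.
Step 5: leaves = {3,9}. Remove smallest leaf 3, emit neighbor 6.
Step 6: leaves = {6,9}. Remove smallest leaf 6, emit neighbor 7.
Step 7: leaves = {7,9}. Remove smallest leaf 7, emit neighbor 5.
Done: 2 vertices remain (5, 9). Sequence = [1 3 7 3 6 7 5]

Answer: 1 3 7 3 6 7 5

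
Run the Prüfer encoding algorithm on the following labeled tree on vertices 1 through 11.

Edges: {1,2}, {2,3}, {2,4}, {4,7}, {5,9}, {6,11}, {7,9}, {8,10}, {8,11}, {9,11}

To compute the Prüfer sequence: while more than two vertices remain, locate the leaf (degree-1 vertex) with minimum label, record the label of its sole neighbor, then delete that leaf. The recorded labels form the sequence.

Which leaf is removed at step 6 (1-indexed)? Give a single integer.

Step 1: current leaves = {1,3,5,6,10}. Remove leaf 1 (neighbor: 2).
Step 2: current leaves = {3,5,6,10}. Remove leaf 3 (neighbor: 2).
Step 3: current leaves = {2,5,6,10}. Remove leaf 2 (neighbor: 4).
Step 4: current leaves = {4,5,6,10}. Remove leaf 4 (neighbor: 7).
Step 5: current leaves = {5,6,7,10}. Remove leaf 5 (neighbor: 9).
Step 6: current leaves = {6,7,10}. Remove leaf 6 (neighbor: 11).

Answer: 6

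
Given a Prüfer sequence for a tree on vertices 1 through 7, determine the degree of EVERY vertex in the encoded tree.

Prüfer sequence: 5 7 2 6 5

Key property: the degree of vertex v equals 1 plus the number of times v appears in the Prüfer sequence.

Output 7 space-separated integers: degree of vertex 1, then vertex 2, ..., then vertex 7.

Answer: 1 2 1 1 3 2 2

Derivation:
p_1 = 5: count[5] becomes 1
p_2 = 7: count[7] becomes 1
p_3 = 2: count[2] becomes 1
p_4 = 6: count[6] becomes 1
p_5 = 5: count[5] becomes 2
Degrees (1 + count): deg[1]=1+0=1, deg[2]=1+1=2, deg[3]=1+0=1, deg[4]=1+0=1, deg[5]=1+2=3, deg[6]=1+1=2, deg[7]=1+1=2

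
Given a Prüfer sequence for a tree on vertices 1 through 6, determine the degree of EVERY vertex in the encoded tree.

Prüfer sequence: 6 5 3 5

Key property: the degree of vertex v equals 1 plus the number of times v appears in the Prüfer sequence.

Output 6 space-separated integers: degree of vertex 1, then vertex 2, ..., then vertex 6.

p_1 = 6: count[6] becomes 1
p_2 = 5: count[5] becomes 1
p_3 = 3: count[3] becomes 1
p_4 = 5: count[5] becomes 2
Degrees (1 + count): deg[1]=1+0=1, deg[2]=1+0=1, deg[3]=1+1=2, deg[4]=1+0=1, deg[5]=1+2=3, deg[6]=1+1=2

Answer: 1 1 2 1 3 2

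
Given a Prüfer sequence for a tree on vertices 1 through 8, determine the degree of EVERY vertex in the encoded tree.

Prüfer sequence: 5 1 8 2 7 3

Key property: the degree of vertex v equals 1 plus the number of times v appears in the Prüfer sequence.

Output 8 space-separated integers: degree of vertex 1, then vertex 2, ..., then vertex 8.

p_1 = 5: count[5] becomes 1
p_2 = 1: count[1] becomes 1
p_3 = 8: count[8] becomes 1
p_4 = 2: count[2] becomes 1
p_5 = 7: count[7] becomes 1
p_6 = 3: count[3] becomes 1
Degrees (1 + count): deg[1]=1+1=2, deg[2]=1+1=2, deg[3]=1+1=2, deg[4]=1+0=1, deg[5]=1+1=2, deg[6]=1+0=1, deg[7]=1+1=2, deg[8]=1+1=2

Answer: 2 2 2 1 2 1 2 2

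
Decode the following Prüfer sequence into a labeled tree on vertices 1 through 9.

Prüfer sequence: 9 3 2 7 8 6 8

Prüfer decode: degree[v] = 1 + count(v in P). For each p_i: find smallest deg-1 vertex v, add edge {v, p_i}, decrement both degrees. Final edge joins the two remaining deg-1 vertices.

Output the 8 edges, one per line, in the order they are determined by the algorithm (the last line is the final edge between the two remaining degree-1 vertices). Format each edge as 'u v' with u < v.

Answer: 1 9
3 4
2 3
2 7
5 8
6 7
6 8
8 9

Derivation:
Initial degrees: {1:1, 2:2, 3:2, 4:1, 5:1, 6:2, 7:2, 8:3, 9:2}
Step 1: smallest deg-1 vertex = 1, p_1 = 9. Add edge {1,9}. Now deg[1]=0, deg[9]=1.
Step 2: smallest deg-1 vertex = 4, p_2 = 3. Add edge {3,4}. Now deg[4]=0, deg[3]=1.
Step 3: smallest deg-1 vertex = 3, p_3 = 2. Add edge {2,3}. Now deg[3]=0, deg[2]=1.
Step 4: smallest deg-1 vertex = 2, p_4 = 7. Add edge {2,7}. Now deg[2]=0, deg[7]=1.
Step 5: smallest deg-1 vertex = 5, p_5 = 8. Add edge {5,8}. Now deg[5]=0, deg[8]=2.
Step 6: smallest deg-1 vertex = 7, p_6 = 6. Add edge {6,7}. Now deg[7]=0, deg[6]=1.
Step 7: smallest deg-1 vertex = 6, p_7 = 8. Add edge {6,8}. Now deg[6]=0, deg[8]=1.
Final: two remaining deg-1 vertices are 8, 9. Add edge {8,9}.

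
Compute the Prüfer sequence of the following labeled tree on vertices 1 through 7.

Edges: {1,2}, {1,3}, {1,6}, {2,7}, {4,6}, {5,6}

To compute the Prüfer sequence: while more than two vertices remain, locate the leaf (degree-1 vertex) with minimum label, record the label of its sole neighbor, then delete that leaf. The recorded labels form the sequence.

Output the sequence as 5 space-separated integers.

Step 1: leaves = {3,4,5,7}. Remove smallest leaf 3, emit neighbor 1.
Step 2: leaves = {4,5,7}. Remove smallest leaf 4, emit neighbor 6.
Step 3: leaves = {5,7}. Remove smallest leaf 5, emit neighbor 6.
Step 4: leaves = {6,7}. Remove smallest leaf 6, emit neighbor 1.
Step 5: leaves = {1,7}. Remove smallest leaf 1, emit neighbor 2.
Done: 2 vertices remain (2, 7). Sequence = [1 6 6 1 2]

Answer: 1 6 6 1 2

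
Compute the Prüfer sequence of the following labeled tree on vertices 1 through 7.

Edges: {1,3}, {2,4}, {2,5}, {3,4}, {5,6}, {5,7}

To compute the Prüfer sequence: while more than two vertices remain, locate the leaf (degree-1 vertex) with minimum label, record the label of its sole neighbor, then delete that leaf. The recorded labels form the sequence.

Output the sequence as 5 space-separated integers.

Step 1: leaves = {1,6,7}. Remove smallest leaf 1, emit neighbor 3.
Step 2: leaves = {3,6,7}. Remove smallest leaf 3, emit neighbor 4.
Step 3: leaves = {4,6,7}. Remove smallest leaf 4, emit neighbor 2.
Step 4: leaves = {2,6,7}. Remove smallest leaf 2, emit neighbor 5.
Step 5: leaves = {6,7}. Remove smallest leaf 6, emit neighbor 5.
Done: 2 vertices remain (5, 7). Sequence = [3 4 2 5 5]

Answer: 3 4 2 5 5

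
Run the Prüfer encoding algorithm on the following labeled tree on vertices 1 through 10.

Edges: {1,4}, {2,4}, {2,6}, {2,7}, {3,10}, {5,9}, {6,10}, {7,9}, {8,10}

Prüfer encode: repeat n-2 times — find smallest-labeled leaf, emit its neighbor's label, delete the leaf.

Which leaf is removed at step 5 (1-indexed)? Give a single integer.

Answer: 8

Derivation:
Step 1: current leaves = {1,3,5,8}. Remove leaf 1 (neighbor: 4).
Step 2: current leaves = {3,4,5,8}. Remove leaf 3 (neighbor: 10).
Step 3: current leaves = {4,5,8}. Remove leaf 4 (neighbor: 2).
Step 4: current leaves = {5,8}. Remove leaf 5 (neighbor: 9).
Step 5: current leaves = {8,9}. Remove leaf 8 (neighbor: 10).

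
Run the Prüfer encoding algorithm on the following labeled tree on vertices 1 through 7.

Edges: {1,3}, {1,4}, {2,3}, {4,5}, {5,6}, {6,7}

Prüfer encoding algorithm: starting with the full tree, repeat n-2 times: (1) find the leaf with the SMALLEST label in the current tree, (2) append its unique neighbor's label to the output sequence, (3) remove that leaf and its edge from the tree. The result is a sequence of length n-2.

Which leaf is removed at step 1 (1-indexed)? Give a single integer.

Step 1: current leaves = {2,7}. Remove leaf 2 (neighbor: 3).

Answer: 2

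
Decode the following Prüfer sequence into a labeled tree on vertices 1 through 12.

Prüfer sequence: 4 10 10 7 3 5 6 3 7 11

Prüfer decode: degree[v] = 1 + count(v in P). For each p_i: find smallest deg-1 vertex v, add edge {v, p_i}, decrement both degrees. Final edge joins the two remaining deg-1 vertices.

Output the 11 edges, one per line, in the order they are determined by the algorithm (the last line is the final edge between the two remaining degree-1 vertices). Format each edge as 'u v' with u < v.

Answer: 1 4
2 10
4 10
7 8
3 9
5 10
5 6
3 6
3 7
7 11
11 12

Derivation:
Initial degrees: {1:1, 2:1, 3:3, 4:2, 5:2, 6:2, 7:3, 8:1, 9:1, 10:3, 11:2, 12:1}
Step 1: smallest deg-1 vertex = 1, p_1 = 4. Add edge {1,4}. Now deg[1]=0, deg[4]=1.
Step 2: smallest deg-1 vertex = 2, p_2 = 10. Add edge {2,10}. Now deg[2]=0, deg[10]=2.
Step 3: smallest deg-1 vertex = 4, p_3 = 10. Add edge {4,10}. Now deg[4]=0, deg[10]=1.
Step 4: smallest deg-1 vertex = 8, p_4 = 7. Add edge {7,8}. Now deg[8]=0, deg[7]=2.
Step 5: smallest deg-1 vertex = 9, p_5 = 3. Add edge {3,9}. Now deg[9]=0, deg[3]=2.
Step 6: smallest deg-1 vertex = 10, p_6 = 5. Add edge {5,10}. Now deg[10]=0, deg[5]=1.
Step 7: smallest deg-1 vertex = 5, p_7 = 6. Add edge {5,6}. Now deg[5]=0, deg[6]=1.
Step 8: smallest deg-1 vertex = 6, p_8 = 3. Add edge {3,6}. Now deg[6]=0, deg[3]=1.
Step 9: smallest deg-1 vertex = 3, p_9 = 7. Add edge {3,7}. Now deg[3]=0, deg[7]=1.
Step 10: smallest deg-1 vertex = 7, p_10 = 11. Add edge {7,11}. Now deg[7]=0, deg[11]=1.
Final: two remaining deg-1 vertices are 11, 12. Add edge {11,12}.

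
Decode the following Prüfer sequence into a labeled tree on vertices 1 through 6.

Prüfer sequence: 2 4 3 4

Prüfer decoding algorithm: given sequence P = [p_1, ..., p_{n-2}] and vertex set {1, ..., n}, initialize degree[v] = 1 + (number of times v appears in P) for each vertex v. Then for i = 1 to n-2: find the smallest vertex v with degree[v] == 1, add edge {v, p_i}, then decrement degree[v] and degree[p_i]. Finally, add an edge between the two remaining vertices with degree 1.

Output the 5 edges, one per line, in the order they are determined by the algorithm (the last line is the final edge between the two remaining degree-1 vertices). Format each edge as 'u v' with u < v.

Answer: 1 2
2 4
3 5
3 4
4 6

Derivation:
Initial degrees: {1:1, 2:2, 3:2, 4:3, 5:1, 6:1}
Step 1: smallest deg-1 vertex = 1, p_1 = 2. Add edge {1,2}. Now deg[1]=0, deg[2]=1.
Step 2: smallest deg-1 vertex = 2, p_2 = 4. Add edge {2,4}. Now deg[2]=0, deg[4]=2.
Step 3: smallest deg-1 vertex = 5, p_3 = 3. Add edge {3,5}. Now deg[5]=0, deg[3]=1.
Step 4: smallest deg-1 vertex = 3, p_4 = 4. Add edge {3,4}. Now deg[3]=0, deg[4]=1.
Final: two remaining deg-1 vertices are 4, 6. Add edge {4,6}.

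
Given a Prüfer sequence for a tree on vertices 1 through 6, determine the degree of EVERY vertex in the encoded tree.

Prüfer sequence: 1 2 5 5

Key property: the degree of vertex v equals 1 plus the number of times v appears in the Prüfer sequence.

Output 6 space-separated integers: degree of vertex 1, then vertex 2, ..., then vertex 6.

Answer: 2 2 1 1 3 1

Derivation:
p_1 = 1: count[1] becomes 1
p_2 = 2: count[2] becomes 1
p_3 = 5: count[5] becomes 1
p_4 = 5: count[5] becomes 2
Degrees (1 + count): deg[1]=1+1=2, deg[2]=1+1=2, deg[3]=1+0=1, deg[4]=1+0=1, deg[5]=1+2=3, deg[6]=1+0=1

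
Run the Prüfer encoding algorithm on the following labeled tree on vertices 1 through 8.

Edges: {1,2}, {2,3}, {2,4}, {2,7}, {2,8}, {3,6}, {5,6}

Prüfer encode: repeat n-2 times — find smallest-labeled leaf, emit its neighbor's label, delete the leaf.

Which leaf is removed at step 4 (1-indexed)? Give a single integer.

Step 1: current leaves = {1,4,5,7,8}. Remove leaf 1 (neighbor: 2).
Step 2: current leaves = {4,5,7,8}. Remove leaf 4 (neighbor: 2).
Step 3: current leaves = {5,7,8}. Remove leaf 5 (neighbor: 6).
Step 4: current leaves = {6,7,8}. Remove leaf 6 (neighbor: 3).

Answer: 6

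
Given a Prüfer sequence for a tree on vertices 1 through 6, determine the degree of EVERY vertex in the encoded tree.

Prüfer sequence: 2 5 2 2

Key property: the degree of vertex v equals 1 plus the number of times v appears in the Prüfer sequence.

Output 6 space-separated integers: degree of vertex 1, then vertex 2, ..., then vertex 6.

p_1 = 2: count[2] becomes 1
p_2 = 5: count[5] becomes 1
p_3 = 2: count[2] becomes 2
p_4 = 2: count[2] becomes 3
Degrees (1 + count): deg[1]=1+0=1, deg[2]=1+3=4, deg[3]=1+0=1, deg[4]=1+0=1, deg[5]=1+1=2, deg[6]=1+0=1

Answer: 1 4 1 1 2 1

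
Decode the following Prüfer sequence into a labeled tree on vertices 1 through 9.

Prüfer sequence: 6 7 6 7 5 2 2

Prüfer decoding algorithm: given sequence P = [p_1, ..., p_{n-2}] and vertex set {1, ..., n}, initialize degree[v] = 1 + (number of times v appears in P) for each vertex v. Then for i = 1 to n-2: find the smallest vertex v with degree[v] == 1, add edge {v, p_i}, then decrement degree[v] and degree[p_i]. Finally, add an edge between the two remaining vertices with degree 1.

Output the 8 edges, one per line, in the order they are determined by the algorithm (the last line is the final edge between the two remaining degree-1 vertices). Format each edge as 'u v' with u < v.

Initial degrees: {1:1, 2:3, 3:1, 4:1, 5:2, 6:3, 7:3, 8:1, 9:1}
Step 1: smallest deg-1 vertex = 1, p_1 = 6. Add edge {1,6}. Now deg[1]=0, deg[6]=2.
Step 2: smallest deg-1 vertex = 3, p_2 = 7. Add edge {3,7}. Now deg[3]=0, deg[7]=2.
Step 3: smallest deg-1 vertex = 4, p_3 = 6. Add edge {4,6}. Now deg[4]=0, deg[6]=1.
Step 4: smallest deg-1 vertex = 6, p_4 = 7. Add edge {6,7}. Now deg[6]=0, deg[7]=1.
Step 5: smallest deg-1 vertex = 7, p_5 = 5. Add edge {5,7}. Now deg[7]=0, deg[5]=1.
Step 6: smallest deg-1 vertex = 5, p_6 = 2. Add edge {2,5}. Now deg[5]=0, deg[2]=2.
Step 7: smallest deg-1 vertex = 8, p_7 = 2. Add edge {2,8}. Now deg[8]=0, deg[2]=1.
Final: two remaining deg-1 vertices are 2, 9. Add edge {2,9}.

Answer: 1 6
3 7
4 6
6 7
5 7
2 5
2 8
2 9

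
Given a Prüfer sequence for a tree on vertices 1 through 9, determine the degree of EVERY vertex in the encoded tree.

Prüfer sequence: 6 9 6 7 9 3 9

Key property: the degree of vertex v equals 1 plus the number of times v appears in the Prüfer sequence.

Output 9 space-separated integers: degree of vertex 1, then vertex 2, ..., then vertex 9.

Answer: 1 1 2 1 1 3 2 1 4

Derivation:
p_1 = 6: count[6] becomes 1
p_2 = 9: count[9] becomes 1
p_3 = 6: count[6] becomes 2
p_4 = 7: count[7] becomes 1
p_5 = 9: count[9] becomes 2
p_6 = 3: count[3] becomes 1
p_7 = 9: count[9] becomes 3
Degrees (1 + count): deg[1]=1+0=1, deg[2]=1+0=1, deg[3]=1+1=2, deg[4]=1+0=1, deg[5]=1+0=1, deg[6]=1+2=3, deg[7]=1+1=2, deg[8]=1+0=1, deg[9]=1+3=4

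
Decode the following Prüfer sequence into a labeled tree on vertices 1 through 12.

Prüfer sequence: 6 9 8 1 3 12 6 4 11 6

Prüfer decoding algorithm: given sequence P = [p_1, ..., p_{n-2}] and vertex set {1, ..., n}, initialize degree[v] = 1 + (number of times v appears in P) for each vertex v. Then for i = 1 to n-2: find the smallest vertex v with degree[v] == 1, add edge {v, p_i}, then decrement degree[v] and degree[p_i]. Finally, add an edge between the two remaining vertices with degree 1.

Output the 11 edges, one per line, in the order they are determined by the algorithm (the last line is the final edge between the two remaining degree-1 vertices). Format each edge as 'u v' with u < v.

Answer: 2 6
5 9
7 8
1 8
1 3
3 12
6 9
4 10
4 11
6 11
6 12

Derivation:
Initial degrees: {1:2, 2:1, 3:2, 4:2, 5:1, 6:4, 7:1, 8:2, 9:2, 10:1, 11:2, 12:2}
Step 1: smallest deg-1 vertex = 2, p_1 = 6. Add edge {2,6}. Now deg[2]=0, deg[6]=3.
Step 2: smallest deg-1 vertex = 5, p_2 = 9. Add edge {5,9}. Now deg[5]=0, deg[9]=1.
Step 3: smallest deg-1 vertex = 7, p_3 = 8. Add edge {7,8}. Now deg[7]=0, deg[8]=1.
Step 4: smallest deg-1 vertex = 8, p_4 = 1. Add edge {1,8}. Now deg[8]=0, deg[1]=1.
Step 5: smallest deg-1 vertex = 1, p_5 = 3. Add edge {1,3}. Now deg[1]=0, deg[3]=1.
Step 6: smallest deg-1 vertex = 3, p_6 = 12. Add edge {3,12}. Now deg[3]=0, deg[12]=1.
Step 7: smallest deg-1 vertex = 9, p_7 = 6. Add edge {6,9}. Now deg[9]=0, deg[6]=2.
Step 8: smallest deg-1 vertex = 10, p_8 = 4. Add edge {4,10}. Now deg[10]=0, deg[4]=1.
Step 9: smallest deg-1 vertex = 4, p_9 = 11. Add edge {4,11}. Now deg[4]=0, deg[11]=1.
Step 10: smallest deg-1 vertex = 11, p_10 = 6. Add edge {6,11}. Now deg[11]=0, deg[6]=1.
Final: two remaining deg-1 vertices are 6, 12. Add edge {6,12}.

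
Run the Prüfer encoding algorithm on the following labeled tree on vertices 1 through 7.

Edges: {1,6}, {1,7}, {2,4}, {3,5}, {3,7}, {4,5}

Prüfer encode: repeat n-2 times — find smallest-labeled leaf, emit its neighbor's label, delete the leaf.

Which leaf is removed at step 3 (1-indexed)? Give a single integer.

Answer: 5

Derivation:
Step 1: current leaves = {2,6}. Remove leaf 2 (neighbor: 4).
Step 2: current leaves = {4,6}. Remove leaf 4 (neighbor: 5).
Step 3: current leaves = {5,6}. Remove leaf 5 (neighbor: 3).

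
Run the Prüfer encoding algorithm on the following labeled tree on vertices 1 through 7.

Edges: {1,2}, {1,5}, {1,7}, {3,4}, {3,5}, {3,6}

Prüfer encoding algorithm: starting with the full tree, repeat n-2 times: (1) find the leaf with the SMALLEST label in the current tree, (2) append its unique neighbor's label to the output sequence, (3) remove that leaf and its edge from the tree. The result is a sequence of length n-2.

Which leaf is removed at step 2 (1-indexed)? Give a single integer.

Step 1: current leaves = {2,4,6,7}. Remove leaf 2 (neighbor: 1).
Step 2: current leaves = {4,6,7}. Remove leaf 4 (neighbor: 3).

Answer: 4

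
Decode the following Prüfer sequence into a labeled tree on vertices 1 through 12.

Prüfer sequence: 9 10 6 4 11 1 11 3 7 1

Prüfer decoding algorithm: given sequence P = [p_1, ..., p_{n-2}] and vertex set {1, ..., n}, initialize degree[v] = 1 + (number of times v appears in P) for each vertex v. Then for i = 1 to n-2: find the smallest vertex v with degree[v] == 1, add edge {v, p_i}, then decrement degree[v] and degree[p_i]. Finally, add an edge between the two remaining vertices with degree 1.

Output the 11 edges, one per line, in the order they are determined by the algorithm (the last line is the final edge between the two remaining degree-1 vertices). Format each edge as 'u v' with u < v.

Initial degrees: {1:3, 2:1, 3:2, 4:2, 5:1, 6:2, 7:2, 8:1, 9:2, 10:2, 11:3, 12:1}
Step 1: smallest deg-1 vertex = 2, p_1 = 9. Add edge {2,9}. Now deg[2]=0, deg[9]=1.
Step 2: smallest deg-1 vertex = 5, p_2 = 10. Add edge {5,10}. Now deg[5]=0, deg[10]=1.
Step 3: smallest deg-1 vertex = 8, p_3 = 6. Add edge {6,8}. Now deg[8]=0, deg[6]=1.
Step 4: smallest deg-1 vertex = 6, p_4 = 4. Add edge {4,6}. Now deg[6]=0, deg[4]=1.
Step 5: smallest deg-1 vertex = 4, p_5 = 11. Add edge {4,11}. Now deg[4]=0, deg[11]=2.
Step 6: smallest deg-1 vertex = 9, p_6 = 1. Add edge {1,9}. Now deg[9]=0, deg[1]=2.
Step 7: smallest deg-1 vertex = 10, p_7 = 11. Add edge {10,11}. Now deg[10]=0, deg[11]=1.
Step 8: smallest deg-1 vertex = 11, p_8 = 3. Add edge {3,11}. Now deg[11]=0, deg[3]=1.
Step 9: smallest deg-1 vertex = 3, p_9 = 7. Add edge {3,7}. Now deg[3]=0, deg[7]=1.
Step 10: smallest deg-1 vertex = 7, p_10 = 1. Add edge {1,7}. Now deg[7]=0, deg[1]=1.
Final: two remaining deg-1 vertices are 1, 12. Add edge {1,12}.

Answer: 2 9
5 10
6 8
4 6
4 11
1 9
10 11
3 11
3 7
1 7
1 12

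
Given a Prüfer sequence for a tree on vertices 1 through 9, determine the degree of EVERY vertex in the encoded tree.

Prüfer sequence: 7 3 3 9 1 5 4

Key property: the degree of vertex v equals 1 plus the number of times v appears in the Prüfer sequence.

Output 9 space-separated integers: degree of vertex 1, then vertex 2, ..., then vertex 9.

p_1 = 7: count[7] becomes 1
p_2 = 3: count[3] becomes 1
p_3 = 3: count[3] becomes 2
p_4 = 9: count[9] becomes 1
p_5 = 1: count[1] becomes 1
p_6 = 5: count[5] becomes 1
p_7 = 4: count[4] becomes 1
Degrees (1 + count): deg[1]=1+1=2, deg[2]=1+0=1, deg[3]=1+2=3, deg[4]=1+1=2, deg[5]=1+1=2, deg[6]=1+0=1, deg[7]=1+1=2, deg[8]=1+0=1, deg[9]=1+1=2

Answer: 2 1 3 2 2 1 2 1 2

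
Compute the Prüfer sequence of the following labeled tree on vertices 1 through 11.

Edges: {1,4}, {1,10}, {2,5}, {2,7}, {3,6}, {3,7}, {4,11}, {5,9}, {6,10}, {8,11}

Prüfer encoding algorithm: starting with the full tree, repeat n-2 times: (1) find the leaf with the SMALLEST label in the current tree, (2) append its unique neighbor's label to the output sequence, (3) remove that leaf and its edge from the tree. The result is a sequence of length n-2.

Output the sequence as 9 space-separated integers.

Step 1: leaves = {8,9}. Remove smallest leaf 8, emit neighbor 11.
Step 2: leaves = {9,11}. Remove smallest leaf 9, emit neighbor 5.
Step 3: leaves = {5,11}. Remove smallest leaf 5, emit neighbor 2.
Step 4: leaves = {2,11}. Remove smallest leaf 2, emit neighbor 7.
Step 5: leaves = {7,11}. Remove smallest leaf 7, emit neighbor 3.
Step 6: leaves = {3,11}. Remove smallest leaf 3, emit neighbor 6.
Step 7: leaves = {6,11}. Remove smallest leaf 6, emit neighbor 10.
Step 8: leaves = {10,11}. Remove smallest leaf 10, emit neighbor 1.
Step 9: leaves = {1,11}. Remove smallest leaf 1, emit neighbor 4.
Done: 2 vertices remain (4, 11). Sequence = [11 5 2 7 3 6 10 1 4]

Answer: 11 5 2 7 3 6 10 1 4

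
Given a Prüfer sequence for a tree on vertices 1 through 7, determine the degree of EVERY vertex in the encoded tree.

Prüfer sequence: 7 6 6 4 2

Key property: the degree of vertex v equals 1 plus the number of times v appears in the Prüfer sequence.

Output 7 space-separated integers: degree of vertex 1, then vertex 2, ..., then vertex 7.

Answer: 1 2 1 2 1 3 2

Derivation:
p_1 = 7: count[7] becomes 1
p_2 = 6: count[6] becomes 1
p_3 = 6: count[6] becomes 2
p_4 = 4: count[4] becomes 1
p_5 = 2: count[2] becomes 1
Degrees (1 + count): deg[1]=1+0=1, deg[2]=1+1=2, deg[3]=1+0=1, deg[4]=1+1=2, deg[5]=1+0=1, deg[6]=1+2=3, deg[7]=1+1=2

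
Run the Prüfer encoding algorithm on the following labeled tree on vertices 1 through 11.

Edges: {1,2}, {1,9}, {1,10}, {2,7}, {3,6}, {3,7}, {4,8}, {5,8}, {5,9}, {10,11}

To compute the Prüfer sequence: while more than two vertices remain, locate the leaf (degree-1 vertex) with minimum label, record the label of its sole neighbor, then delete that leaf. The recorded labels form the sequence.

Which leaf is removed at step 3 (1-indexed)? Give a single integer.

Answer: 3

Derivation:
Step 1: current leaves = {4,6,11}. Remove leaf 4 (neighbor: 8).
Step 2: current leaves = {6,8,11}. Remove leaf 6 (neighbor: 3).
Step 3: current leaves = {3,8,11}. Remove leaf 3 (neighbor: 7).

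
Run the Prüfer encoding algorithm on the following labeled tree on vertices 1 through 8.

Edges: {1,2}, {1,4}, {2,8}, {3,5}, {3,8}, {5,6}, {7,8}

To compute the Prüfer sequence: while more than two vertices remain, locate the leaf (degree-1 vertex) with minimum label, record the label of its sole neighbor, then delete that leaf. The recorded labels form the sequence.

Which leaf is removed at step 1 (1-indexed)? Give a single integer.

Answer: 4

Derivation:
Step 1: current leaves = {4,6,7}. Remove leaf 4 (neighbor: 1).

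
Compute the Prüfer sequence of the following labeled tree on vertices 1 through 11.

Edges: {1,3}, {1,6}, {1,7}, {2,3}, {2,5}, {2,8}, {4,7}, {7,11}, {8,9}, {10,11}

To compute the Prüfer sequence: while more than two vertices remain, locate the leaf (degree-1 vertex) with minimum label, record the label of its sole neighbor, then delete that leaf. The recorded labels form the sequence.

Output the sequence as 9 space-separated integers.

Answer: 7 2 1 8 2 3 1 7 11

Derivation:
Step 1: leaves = {4,5,6,9,10}. Remove smallest leaf 4, emit neighbor 7.
Step 2: leaves = {5,6,9,10}. Remove smallest leaf 5, emit neighbor 2.
Step 3: leaves = {6,9,10}. Remove smallest leaf 6, emit neighbor 1.
Step 4: leaves = {9,10}. Remove smallest leaf 9, emit neighbor 8.
Step 5: leaves = {8,10}. Remove smallest leaf 8, emit neighbor 2.
Step 6: leaves = {2,10}. Remove smallest leaf 2, emit neighbor 3.
Step 7: leaves = {3,10}. Remove smallest leaf 3, emit neighbor 1.
Step 8: leaves = {1,10}. Remove smallest leaf 1, emit neighbor 7.
Step 9: leaves = {7,10}. Remove smallest leaf 7, emit neighbor 11.
Done: 2 vertices remain (10, 11). Sequence = [7 2 1 8 2 3 1 7 11]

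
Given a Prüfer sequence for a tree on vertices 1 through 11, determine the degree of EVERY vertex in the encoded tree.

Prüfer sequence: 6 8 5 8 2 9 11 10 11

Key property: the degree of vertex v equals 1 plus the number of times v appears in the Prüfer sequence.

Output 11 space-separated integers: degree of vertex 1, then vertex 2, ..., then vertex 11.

Answer: 1 2 1 1 2 2 1 3 2 2 3

Derivation:
p_1 = 6: count[6] becomes 1
p_2 = 8: count[8] becomes 1
p_3 = 5: count[5] becomes 1
p_4 = 8: count[8] becomes 2
p_5 = 2: count[2] becomes 1
p_6 = 9: count[9] becomes 1
p_7 = 11: count[11] becomes 1
p_8 = 10: count[10] becomes 1
p_9 = 11: count[11] becomes 2
Degrees (1 + count): deg[1]=1+0=1, deg[2]=1+1=2, deg[3]=1+0=1, deg[4]=1+0=1, deg[5]=1+1=2, deg[6]=1+1=2, deg[7]=1+0=1, deg[8]=1+2=3, deg[9]=1+1=2, deg[10]=1+1=2, deg[11]=1+2=3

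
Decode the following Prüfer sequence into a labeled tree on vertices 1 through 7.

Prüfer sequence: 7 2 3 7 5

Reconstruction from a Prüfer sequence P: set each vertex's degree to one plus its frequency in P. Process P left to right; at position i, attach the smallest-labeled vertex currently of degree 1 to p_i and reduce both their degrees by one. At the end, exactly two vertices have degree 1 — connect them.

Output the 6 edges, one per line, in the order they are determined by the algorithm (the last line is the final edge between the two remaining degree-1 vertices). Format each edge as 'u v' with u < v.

Initial degrees: {1:1, 2:2, 3:2, 4:1, 5:2, 6:1, 7:3}
Step 1: smallest deg-1 vertex = 1, p_1 = 7. Add edge {1,7}. Now deg[1]=0, deg[7]=2.
Step 2: smallest deg-1 vertex = 4, p_2 = 2. Add edge {2,4}. Now deg[4]=0, deg[2]=1.
Step 3: smallest deg-1 vertex = 2, p_3 = 3. Add edge {2,3}. Now deg[2]=0, deg[3]=1.
Step 4: smallest deg-1 vertex = 3, p_4 = 7. Add edge {3,7}. Now deg[3]=0, deg[7]=1.
Step 5: smallest deg-1 vertex = 6, p_5 = 5. Add edge {5,6}. Now deg[6]=0, deg[5]=1.
Final: two remaining deg-1 vertices are 5, 7. Add edge {5,7}.

Answer: 1 7
2 4
2 3
3 7
5 6
5 7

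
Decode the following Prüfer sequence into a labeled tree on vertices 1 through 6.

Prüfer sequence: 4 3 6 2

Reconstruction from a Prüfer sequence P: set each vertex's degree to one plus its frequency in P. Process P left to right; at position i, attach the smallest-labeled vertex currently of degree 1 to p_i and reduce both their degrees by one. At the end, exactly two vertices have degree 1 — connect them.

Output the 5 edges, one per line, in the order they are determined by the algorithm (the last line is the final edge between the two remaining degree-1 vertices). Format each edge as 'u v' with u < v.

Initial degrees: {1:1, 2:2, 3:2, 4:2, 5:1, 6:2}
Step 1: smallest deg-1 vertex = 1, p_1 = 4. Add edge {1,4}. Now deg[1]=0, deg[4]=1.
Step 2: smallest deg-1 vertex = 4, p_2 = 3. Add edge {3,4}. Now deg[4]=0, deg[3]=1.
Step 3: smallest deg-1 vertex = 3, p_3 = 6. Add edge {3,6}. Now deg[3]=0, deg[6]=1.
Step 4: smallest deg-1 vertex = 5, p_4 = 2. Add edge {2,5}. Now deg[5]=0, deg[2]=1.
Final: two remaining deg-1 vertices are 2, 6. Add edge {2,6}.

Answer: 1 4
3 4
3 6
2 5
2 6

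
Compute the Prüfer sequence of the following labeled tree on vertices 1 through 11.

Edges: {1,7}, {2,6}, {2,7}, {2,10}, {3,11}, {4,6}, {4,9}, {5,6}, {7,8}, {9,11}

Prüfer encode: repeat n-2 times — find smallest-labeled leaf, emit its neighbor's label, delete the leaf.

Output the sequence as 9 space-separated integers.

Step 1: leaves = {1,3,5,8,10}. Remove smallest leaf 1, emit neighbor 7.
Step 2: leaves = {3,5,8,10}. Remove smallest leaf 3, emit neighbor 11.
Step 3: leaves = {5,8,10,11}. Remove smallest leaf 5, emit neighbor 6.
Step 4: leaves = {8,10,11}. Remove smallest leaf 8, emit neighbor 7.
Step 5: leaves = {7,10,11}. Remove smallest leaf 7, emit neighbor 2.
Step 6: leaves = {10,11}. Remove smallest leaf 10, emit neighbor 2.
Step 7: leaves = {2,11}. Remove smallest leaf 2, emit neighbor 6.
Step 8: leaves = {6,11}. Remove smallest leaf 6, emit neighbor 4.
Step 9: leaves = {4,11}. Remove smallest leaf 4, emit neighbor 9.
Done: 2 vertices remain (9, 11). Sequence = [7 11 6 7 2 2 6 4 9]

Answer: 7 11 6 7 2 2 6 4 9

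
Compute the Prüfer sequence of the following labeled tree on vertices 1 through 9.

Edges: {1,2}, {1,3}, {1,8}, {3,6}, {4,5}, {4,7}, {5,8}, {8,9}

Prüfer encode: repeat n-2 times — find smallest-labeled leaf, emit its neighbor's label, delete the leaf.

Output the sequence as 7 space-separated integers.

Step 1: leaves = {2,6,7,9}. Remove smallest leaf 2, emit neighbor 1.
Step 2: leaves = {6,7,9}. Remove smallest leaf 6, emit neighbor 3.
Step 3: leaves = {3,7,9}. Remove smallest leaf 3, emit neighbor 1.
Step 4: leaves = {1,7,9}. Remove smallest leaf 1, emit neighbor 8.
Step 5: leaves = {7,9}. Remove smallest leaf 7, emit neighbor 4.
Step 6: leaves = {4,9}. Remove smallest leaf 4, emit neighbor 5.
Step 7: leaves = {5,9}. Remove smallest leaf 5, emit neighbor 8.
Done: 2 vertices remain (8, 9). Sequence = [1 3 1 8 4 5 8]

Answer: 1 3 1 8 4 5 8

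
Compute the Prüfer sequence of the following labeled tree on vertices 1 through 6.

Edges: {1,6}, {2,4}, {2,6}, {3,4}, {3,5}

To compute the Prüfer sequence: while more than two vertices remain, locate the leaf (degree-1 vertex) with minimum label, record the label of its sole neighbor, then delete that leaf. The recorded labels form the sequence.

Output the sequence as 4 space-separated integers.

Answer: 6 3 4 2

Derivation:
Step 1: leaves = {1,5}. Remove smallest leaf 1, emit neighbor 6.
Step 2: leaves = {5,6}. Remove smallest leaf 5, emit neighbor 3.
Step 3: leaves = {3,6}. Remove smallest leaf 3, emit neighbor 4.
Step 4: leaves = {4,6}. Remove smallest leaf 4, emit neighbor 2.
Done: 2 vertices remain (2, 6). Sequence = [6 3 4 2]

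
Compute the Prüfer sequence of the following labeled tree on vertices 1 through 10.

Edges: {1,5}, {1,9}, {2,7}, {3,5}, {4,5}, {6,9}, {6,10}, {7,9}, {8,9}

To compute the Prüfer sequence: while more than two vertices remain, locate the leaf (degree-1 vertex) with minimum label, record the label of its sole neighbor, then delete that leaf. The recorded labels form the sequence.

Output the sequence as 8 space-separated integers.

Answer: 7 5 5 1 9 9 9 6

Derivation:
Step 1: leaves = {2,3,4,8,10}. Remove smallest leaf 2, emit neighbor 7.
Step 2: leaves = {3,4,7,8,10}. Remove smallest leaf 3, emit neighbor 5.
Step 3: leaves = {4,7,8,10}. Remove smallest leaf 4, emit neighbor 5.
Step 4: leaves = {5,7,8,10}. Remove smallest leaf 5, emit neighbor 1.
Step 5: leaves = {1,7,8,10}. Remove smallest leaf 1, emit neighbor 9.
Step 6: leaves = {7,8,10}. Remove smallest leaf 7, emit neighbor 9.
Step 7: leaves = {8,10}. Remove smallest leaf 8, emit neighbor 9.
Step 8: leaves = {9,10}. Remove smallest leaf 9, emit neighbor 6.
Done: 2 vertices remain (6, 10). Sequence = [7 5 5 1 9 9 9 6]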